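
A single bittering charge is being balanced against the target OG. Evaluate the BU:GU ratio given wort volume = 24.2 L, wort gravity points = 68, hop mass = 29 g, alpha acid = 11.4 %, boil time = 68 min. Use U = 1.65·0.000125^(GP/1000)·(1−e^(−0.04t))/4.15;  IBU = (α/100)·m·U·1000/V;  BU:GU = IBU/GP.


U = 1.65·0.000125^(68/1000)·(1−e^(−0.04·68))/4.15 = 0.2016
IBU = (11.4/100)·29·0.2016·1000/24.2 = 27.5371
BU:GU = 27.5371/68

0.4050


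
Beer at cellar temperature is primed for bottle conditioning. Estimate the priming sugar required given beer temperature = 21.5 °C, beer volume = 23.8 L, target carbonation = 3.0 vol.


residual = 14.695·(0.01821 + 0.09011·e^(−0.04·T));  sugar = (target − residual)·4.0·V
residual = 14.695·(0.01821 + 0.09011·e^(−0.04·21.5)) = 0.8279
sugar = (3.0 − 0.8279)·4.0·23.8

206.7808 g


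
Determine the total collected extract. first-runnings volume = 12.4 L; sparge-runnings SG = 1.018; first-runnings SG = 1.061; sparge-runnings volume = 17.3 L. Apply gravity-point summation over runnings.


total = Σ (SG_i − 1)·1000·V_i
first = (1.061 − 1)·1000·12.4 = 756.4000
sparge = (1.018 − 1)·1000·17.3 = 311.4000
total = 756.4000 + 311.4000

1067.8000 gravity·L


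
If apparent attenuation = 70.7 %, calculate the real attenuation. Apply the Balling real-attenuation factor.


RA = AA · 0.8192
RA = 70.7 · 0.8192

57.9174 %


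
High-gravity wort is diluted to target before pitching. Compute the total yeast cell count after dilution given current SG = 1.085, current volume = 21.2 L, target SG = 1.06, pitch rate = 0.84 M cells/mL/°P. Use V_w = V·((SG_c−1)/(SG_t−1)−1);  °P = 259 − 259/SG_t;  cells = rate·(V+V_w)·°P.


V_w = 21.2·((1.085−1)/(1.06−1)−1) = 8.8333
V_final = 21.2 + 8.8333 = 30.0333
°P = 259 − 259/1.06 = 14.6604
cells = 0.84·30.0333·14.6604

369.8520 billion cells


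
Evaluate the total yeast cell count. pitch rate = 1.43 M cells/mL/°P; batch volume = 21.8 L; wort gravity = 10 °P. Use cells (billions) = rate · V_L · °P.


cells = 1.43 · 21.8 · 10

311.7400 billion cells


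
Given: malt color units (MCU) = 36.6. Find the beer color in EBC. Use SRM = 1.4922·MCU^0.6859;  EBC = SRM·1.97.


SRM = 1.4922·36.6^0.6859 = 17.6286
EBC = 17.6286·1.97

34.7284 EBC


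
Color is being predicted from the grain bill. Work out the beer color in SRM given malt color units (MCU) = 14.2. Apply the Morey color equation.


SRM = 1.4922 · MCU^0.6859
SRM = 1.4922 · 14.2^0.6859

9.2083 SRM


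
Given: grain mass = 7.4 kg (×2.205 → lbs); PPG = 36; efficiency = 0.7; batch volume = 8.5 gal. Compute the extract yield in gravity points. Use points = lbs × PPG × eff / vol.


lbs = 7.4 × 2.205 = 16.3170
points = 16.3170 × 36 × 0.7 / 8.5

48.3751 points


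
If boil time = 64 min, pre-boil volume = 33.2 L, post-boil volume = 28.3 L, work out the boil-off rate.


rate = (V_pre − V_post) / (t_min/60)
rate = (33.2 − 28.3) / (64/60)

4.5938 L/hr


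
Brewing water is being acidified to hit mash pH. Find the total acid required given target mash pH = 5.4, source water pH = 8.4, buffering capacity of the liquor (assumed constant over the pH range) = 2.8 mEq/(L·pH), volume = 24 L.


acid = buffering capacity · (pH_source − pH_target) · V
acid = 2.8 · (8.4 − 5.4) · 24

201.6000 mEq


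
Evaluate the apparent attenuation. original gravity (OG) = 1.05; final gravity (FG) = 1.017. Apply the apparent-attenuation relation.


AA = (OG − FG)/(OG − 1) · 100
AA = (1.05 − 1.017)/(1.05 − 1) · 100

66.0000 %


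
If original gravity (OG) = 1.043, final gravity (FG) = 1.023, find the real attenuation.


AA = (OG−FG)/(OG−1)·100;  RA = AA·0.8192
AA = (1.043 − 1.023)/(1.043 − 1)·100 = 46.5116
RA = 46.5116·0.8192

38.1023 %


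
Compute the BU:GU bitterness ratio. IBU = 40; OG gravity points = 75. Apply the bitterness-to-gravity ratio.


BU:GU = IBU / OG_points
BU:GU = 40 / 75

0.5333


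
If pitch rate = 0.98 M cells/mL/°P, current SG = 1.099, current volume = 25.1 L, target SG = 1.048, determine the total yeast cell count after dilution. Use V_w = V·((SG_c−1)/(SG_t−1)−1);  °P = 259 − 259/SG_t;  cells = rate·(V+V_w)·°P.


V_w = 25.1·((1.099−1)/(1.048−1)−1) = 26.6687
V_final = 25.1 + 26.6687 = 51.7687
°P = 259 − 259/1.048 = 11.8626
cells = 0.98·51.7687·11.8626

601.8295 billion cells


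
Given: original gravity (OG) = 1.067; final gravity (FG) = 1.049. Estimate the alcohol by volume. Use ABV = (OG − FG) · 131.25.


ABV = (1.067 − 1.049) · 131.25

2.3625 % ABV


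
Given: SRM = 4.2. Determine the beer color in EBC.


EBC = SRM · 1.97
EBC = 4.2 · 1.97

8.2740 EBC


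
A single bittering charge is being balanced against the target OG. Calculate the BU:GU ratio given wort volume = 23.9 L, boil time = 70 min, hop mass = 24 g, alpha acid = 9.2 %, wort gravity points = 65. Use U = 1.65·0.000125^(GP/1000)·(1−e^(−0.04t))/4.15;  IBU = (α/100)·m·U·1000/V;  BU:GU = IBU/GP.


U = 1.65·0.000125^(65/1000)·(1−e^(−0.04·70))/4.15 = 0.2082
IBU = (9.2/100)·24·0.2082·1000/23.9 = 19.2349
BU:GU = 19.2349/65

0.2959


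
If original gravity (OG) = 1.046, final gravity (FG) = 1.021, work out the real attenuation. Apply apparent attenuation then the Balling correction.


AA = (OG−FG)/(OG−1)·100;  RA = AA·0.8192
AA = (1.046 − 1.021)/(1.046 − 1)·100 = 54.3478
RA = 54.3478·0.8192

44.5217 %


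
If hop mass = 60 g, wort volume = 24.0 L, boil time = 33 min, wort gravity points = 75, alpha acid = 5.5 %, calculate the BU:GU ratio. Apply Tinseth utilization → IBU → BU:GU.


U = 1.65·0.000125^(GP/1000)·(1−e^(−0.04t))/4.15;  IBU = (α/100)·m·U·1000/V;  BU:GU = IBU/GP
U = 1.65·0.000125^(75/1000)·(1−e^(−0.04·33))/4.15 = 0.1485
IBU = (5.5/100)·60·0.1485·1000/24.0 = 20.4188
BU:GU = 20.4188/75

0.2723


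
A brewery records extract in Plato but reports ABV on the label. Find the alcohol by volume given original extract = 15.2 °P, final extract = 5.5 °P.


SG = 259/(259 − P);  ABV = (OG − FG)·131.25
OG = 259/(259 − 15.2) = 1.0623
FG = 259/(259 − 5.5) = 1.0217
ABV = (1.0623 − 1.0217)·131.25

5.3353 % ABV


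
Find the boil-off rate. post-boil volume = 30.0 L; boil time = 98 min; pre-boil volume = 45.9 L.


rate = (V_pre − V_post) / (t_min/60)
rate = (45.9 − 30.0) / (98/60)

9.7347 L/hr


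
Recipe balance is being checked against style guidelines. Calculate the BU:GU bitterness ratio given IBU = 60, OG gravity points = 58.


BU:GU = IBU / OG_points
BU:GU = 60 / 58

1.0345


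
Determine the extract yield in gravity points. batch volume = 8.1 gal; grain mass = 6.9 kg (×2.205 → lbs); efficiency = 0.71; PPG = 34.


points = lbs × PPG × eff / vol
lbs = 6.9 × 2.205 = 15.2145
points = 15.2145 × 34 × 0.71 / 8.1

45.3430 points


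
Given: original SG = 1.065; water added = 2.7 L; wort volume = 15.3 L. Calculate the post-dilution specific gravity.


SG_new = 1 + (SG_old − 1)·V_old/(V_old + V_water)
pts = (1.065 − 1)·1000·15.3/(15.3 + 2.7) = 55.2500
SG_new = 1 + 55.2500/1000

1.0553


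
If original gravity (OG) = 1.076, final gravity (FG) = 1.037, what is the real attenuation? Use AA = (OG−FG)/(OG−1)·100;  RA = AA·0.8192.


AA = (1.076 − 1.037)/(1.076 − 1)·100 = 51.3158
RA = 51.3158·0.8192

42.0379 %


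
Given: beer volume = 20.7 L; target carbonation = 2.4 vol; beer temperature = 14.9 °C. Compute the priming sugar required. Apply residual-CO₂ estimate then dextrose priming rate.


residual = 14.695·(0.01821 + 0.09011·e^(−0.04·T));  sugar = (target − residual)·4.0·V
residual = 14.695·(0.01821 + 0.09011·e^(−0.04·14.9)) = 0.9972
sugar = (2.4 − 0.9972)·4.0·20.7

116.1496 g


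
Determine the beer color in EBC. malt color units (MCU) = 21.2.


SRM = 1.4922·MCU^0.6859;  EBC = SRM·1.97
SRM = 1.4922·21.2^0.6859 = 12.1216
EBC = 12.1216·1.97

23.8796 EBC


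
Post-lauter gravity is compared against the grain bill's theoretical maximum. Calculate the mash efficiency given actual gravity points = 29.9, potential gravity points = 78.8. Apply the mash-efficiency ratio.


efficiency = actual / potential × 100
efficiency = 29.9 / 78.8 × 100

37.9442 %


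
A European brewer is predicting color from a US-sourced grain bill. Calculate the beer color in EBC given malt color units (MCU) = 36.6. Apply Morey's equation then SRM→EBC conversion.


SRM = 1.4922·MCU^0.6859;  EBC = SRM·1.97
SRM = 1.4922·36.6^0.6859 = 17.6286
EBC = 17.6286·1.97

34.7284 EBC


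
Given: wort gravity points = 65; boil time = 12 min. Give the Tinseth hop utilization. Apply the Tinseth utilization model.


U = 1.65·0.000125^(GP/1000) · (1 − e^(−0.04·t))/4.15
bigness = 1.65·0.000125^(65/1000) = 0.9200
boil_factor = (1 − e^(−0.04·12))/4.15 = 0.0919
U = 0.9200 · 0.0919

0.0845


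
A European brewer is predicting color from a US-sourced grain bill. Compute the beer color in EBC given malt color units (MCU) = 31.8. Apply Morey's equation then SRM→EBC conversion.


SRM = 1.4922·MCU^0.6859;  EBC = SRM·1.97
SRM = 1.4922·31.8^0.6859 = 16.0082
EBC = 16.0082·1.97

31.5361 EBC


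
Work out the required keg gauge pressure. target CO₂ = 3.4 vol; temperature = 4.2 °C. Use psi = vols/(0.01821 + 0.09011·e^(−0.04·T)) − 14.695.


psi = 3.4/(0.01821 + 0.09011·e^(−0.04·4.2)) − 14.695

21.3277 psi


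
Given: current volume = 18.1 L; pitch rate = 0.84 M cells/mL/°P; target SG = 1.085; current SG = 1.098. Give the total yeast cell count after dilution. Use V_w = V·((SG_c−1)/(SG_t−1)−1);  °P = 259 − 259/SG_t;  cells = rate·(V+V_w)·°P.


V_w = 18.1·((1.098−1)/(1.085−1)−1) = 2.7682
V_final = 18.1 + 2.7682 = 20.8682
°P = 259 − 259/1.085 = 20.2903
cells = 0.84·20.8682·20.2903

355.6755 billion cells


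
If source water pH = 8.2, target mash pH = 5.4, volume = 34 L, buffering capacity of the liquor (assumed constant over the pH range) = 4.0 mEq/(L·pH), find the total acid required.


acid = buffering capacity · (pH_source − pH_target) · V
acid = 4.0 · (8.2 − 5.4) · 34

380.8000 mEq


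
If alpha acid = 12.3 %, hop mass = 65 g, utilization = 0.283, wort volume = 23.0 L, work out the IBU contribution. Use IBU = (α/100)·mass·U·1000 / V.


IBU = (12.3/100)·65·0.283·1000 / 23.0

98.3733 IBU


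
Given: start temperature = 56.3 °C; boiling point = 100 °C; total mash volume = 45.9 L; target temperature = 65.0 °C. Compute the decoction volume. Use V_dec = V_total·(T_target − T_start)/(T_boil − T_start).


V_dec = 45.9·(65.0 − 56.3)/(100 − 56.3)

9.1380 L


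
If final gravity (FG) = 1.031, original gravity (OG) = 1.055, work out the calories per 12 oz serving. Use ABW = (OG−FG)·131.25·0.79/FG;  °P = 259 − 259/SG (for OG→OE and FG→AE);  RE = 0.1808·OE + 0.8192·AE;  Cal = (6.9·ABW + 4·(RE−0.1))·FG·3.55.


ABW = (1.055 − 1.031)·131.25·0.79/1.031 = 2.4137
OE = 259 − 259/1.055 = 13.5024 °P
AE = 259 − 259/1.031 = 7.7876 °P
RE = 0.1808·13.5024 + 0.8192·7.7876 = 8.8208 °P
Cal = (6.9·2.4137 + 4·(8.8208−0.1))·1.031·3.55

188.6303 kcal


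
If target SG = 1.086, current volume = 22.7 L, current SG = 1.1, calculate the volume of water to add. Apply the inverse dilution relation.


V_water = V·((SG_curr − 1)/(SG_target − 1) − 1)
V_water = 22.7·((1.1 − 1)/(1.086 − 1) − 1)

3.6953 L


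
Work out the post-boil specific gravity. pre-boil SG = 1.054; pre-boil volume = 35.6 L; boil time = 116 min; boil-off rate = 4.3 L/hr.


V_post = V_pre − rate·(t/60);  SG_post = 1 + (SG_pre−1)·V_pre/V_post
V_post = 35.6 − 4.3·(116/60) = 27.2867
SG_post = 1 + (1.054 − 1)·35.6/27.2867

1.0705


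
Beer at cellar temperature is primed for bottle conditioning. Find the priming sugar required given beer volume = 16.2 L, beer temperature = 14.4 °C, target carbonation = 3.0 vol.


residual = 14.695·(0.01821 + 0.09011·e^(−0.04·T));  sugar = (target − residual)·4.0·V
residual = 14.695·(0.01821 + 0.09011·e^(−0.04·14.4)) = 1.0120
sugar = (3.0 − 1.0120)·4.0·16.2

128.8246 g


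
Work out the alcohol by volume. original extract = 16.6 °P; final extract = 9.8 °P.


SG = 259/(259 − P);  ABV = (OG − FG)·131.25
OG = 259/(259 − 16.6) = 1.0685
FG = 259/(259 − 9.8) = 1.0393
ABV = (1.0685 − 1.0393)·131.25

3.8267 % ABV


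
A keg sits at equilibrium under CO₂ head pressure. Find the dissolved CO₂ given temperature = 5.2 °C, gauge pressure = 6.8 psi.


vols = (P + 14.695)·(0.01821 + 0.09011·e^(−0.04·T))
vols = (6.8 + 14.695)·(0.01821 + 0.09011·e^(−0.04·5.2))

1.9646 volumes


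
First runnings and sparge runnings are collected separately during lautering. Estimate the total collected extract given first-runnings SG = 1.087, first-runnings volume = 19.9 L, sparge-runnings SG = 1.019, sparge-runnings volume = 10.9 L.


total = Σ (SG_i − 1)·1000·V_i
first = (1.087 − 1)·1000·19.9 = 1731.3000
sparge = (1.019 − 1)·1000·10.9 = 207.1000
total = 1731.3000 + 207.1000

1938.4000 gravity·L


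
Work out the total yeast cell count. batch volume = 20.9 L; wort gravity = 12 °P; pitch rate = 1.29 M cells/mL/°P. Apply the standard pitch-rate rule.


cells (billions) = rate · V_L · °P
cells = 1.29 · 20.9 · 12

323.5320 billion cells


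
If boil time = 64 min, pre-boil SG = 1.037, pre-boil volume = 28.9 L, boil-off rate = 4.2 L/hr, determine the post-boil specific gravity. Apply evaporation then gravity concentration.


V_post = V_pre − rate·(t/60);  SG_post = 1 + (SG_pre−1)·V_pre/V_post
V_post = 28.9 − 4.2·(64/60) = 24.4200
SG_post = 1 + (1.037 − 1)·28.9/24.4200

1.0438


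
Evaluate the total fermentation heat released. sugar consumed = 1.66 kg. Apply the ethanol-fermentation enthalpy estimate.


Q = m_sugar · 590 kJ/kg
Q = 1.66 · 590

979.4000 kJ


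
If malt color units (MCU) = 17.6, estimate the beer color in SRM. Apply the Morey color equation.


SRM = 1.4922 · MCU^0.6859
SRM = 1.4922 · 17.6^0.6859

10.6690 SRM


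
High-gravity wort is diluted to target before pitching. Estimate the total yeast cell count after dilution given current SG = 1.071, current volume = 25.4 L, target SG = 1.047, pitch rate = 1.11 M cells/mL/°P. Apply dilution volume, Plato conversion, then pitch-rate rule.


V_w = V·((SG_c−1)/(SG_t−1)−1);  °P = 259 − 259/SG_t;  cells = rate·(V+V_w)·°P
V_w = 25.4·((1.071−1)/(1.047−1)−1) = 12.9702
V_final = 25.4 + 12.9702 = 38.3702
°P = 259 − 259/1.047 = 11.6266
cells = 1.11·38.3702·11.6266

495.1857 billion cells


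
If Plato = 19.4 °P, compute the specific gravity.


SG = 259/(259 − P)
SG = 259/(259 − 19.4)

1.0810


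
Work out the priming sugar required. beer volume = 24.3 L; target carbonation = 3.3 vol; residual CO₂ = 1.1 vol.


sugar = (target − residual)·4.0·V
sugar = (3.3 − 1.1)·4.0·24.3

213.8400 g


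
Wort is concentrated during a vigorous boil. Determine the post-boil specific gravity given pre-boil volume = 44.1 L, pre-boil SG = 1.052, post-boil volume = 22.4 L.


SG_post = 1 + (SG_pre − 1)·V_pre/V_post
pts_pre = (1.052 − 1)·1000 = 52.0000
pts_post = 52.0000·44.1/22.4 = 102.3750
SG_post = 1 + 102.3750/1000

1.1024


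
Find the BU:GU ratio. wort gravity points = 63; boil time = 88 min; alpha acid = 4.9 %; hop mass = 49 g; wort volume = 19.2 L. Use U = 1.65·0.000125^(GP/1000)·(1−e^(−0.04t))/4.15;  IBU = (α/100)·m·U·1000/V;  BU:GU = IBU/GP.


U = 1.65·0.000125^(63/1000)·(1−e^(−0.04·88))/4.15 = 0.2190
IBU = (4.9/100)·49·0.2190·1000/19.2 = 27.3894
BU:GU = 27.3894/63

0.4348


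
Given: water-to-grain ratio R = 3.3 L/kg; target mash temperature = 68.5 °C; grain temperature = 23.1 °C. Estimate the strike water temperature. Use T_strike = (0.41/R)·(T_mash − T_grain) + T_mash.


T_strike = (0.41/3.3)·(68.5 − 23.1) + 68.5

74.1406 °C


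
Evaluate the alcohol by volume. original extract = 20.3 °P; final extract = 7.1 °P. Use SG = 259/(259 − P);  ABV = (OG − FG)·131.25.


OG = 259/(259 − 20.3) = 1.0850
FG = 259/(259 − 7.1) = 1.0282
ABV = (1.0850 − 1.0282)·131.25

7.4626 % ABV


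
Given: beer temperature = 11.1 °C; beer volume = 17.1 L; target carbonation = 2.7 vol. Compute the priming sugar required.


residual = 14.695·(0.01821 + 0.09011·e^(−0.04·T));  sugar = (target − residual)·4.0·V
residual = 14.695·(0.01821 + 0.09011·e^(−0.04·11.1)) = 1.1170
sugar = (2.7 − 1.1170)·4.0·17.1

108.2770 g


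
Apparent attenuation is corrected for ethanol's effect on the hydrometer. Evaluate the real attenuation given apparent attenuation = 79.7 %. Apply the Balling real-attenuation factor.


RA = AA · 0.8192
RA = 79.7 · 0.8192

65.2902 %


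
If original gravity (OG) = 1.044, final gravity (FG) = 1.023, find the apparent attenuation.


AA = (OG − FG)/(OG − 1) · 100
AA = (1.044 − 1.023)/(1.044 − 1) · 100

47.7273 %


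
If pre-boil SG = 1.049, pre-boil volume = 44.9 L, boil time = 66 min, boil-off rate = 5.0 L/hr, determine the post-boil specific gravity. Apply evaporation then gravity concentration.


V_post = V_pre − rate·(t/60);  SG_post = 1 + (SG_pre−1)·V_pre/V_post
V_post = 44.9 − 5.0·(66/60) = 39.4000
SG_post = 1 + (1.049 − 1)·44.9/39.4000

1.0558


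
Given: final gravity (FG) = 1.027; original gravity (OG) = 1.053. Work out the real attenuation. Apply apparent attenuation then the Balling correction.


AA = (OG−FG)/(OG−1)·100;  RA = AA·0.8192
AA = (1.053 − 1.027)/(1.053 − 1)·100 = 49.0566
RA = 49.0566·0.8192

40.1872 %


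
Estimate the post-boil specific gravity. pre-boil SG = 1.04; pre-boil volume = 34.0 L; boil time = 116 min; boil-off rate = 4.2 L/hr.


V_post = V_pre − rate·(t/60);  SG_post = 1 + (SG_pre−1)·V_pre/V_post
V_post = 34.0 − 4.2·(116/60) = 25.8800
SG_post = 1 + (1.04 − 1)·34.0/25.8800

1.0526


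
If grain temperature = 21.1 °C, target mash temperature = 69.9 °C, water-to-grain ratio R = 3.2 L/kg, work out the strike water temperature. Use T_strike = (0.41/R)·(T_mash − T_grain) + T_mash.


T_strike = (0.41/3.2)·(69.9 − 21.1) + 69.9

76.1525 °C


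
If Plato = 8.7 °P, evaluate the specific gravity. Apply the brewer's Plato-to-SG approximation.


SG = 259/(259 − P)
SG = 259/(259 − 8.7)

1.0348


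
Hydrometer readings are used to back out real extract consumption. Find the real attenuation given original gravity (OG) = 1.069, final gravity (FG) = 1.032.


AA = (OG−FG)/(OG−1)·100;  RA = AA·0.8192
AA = (1.069 − 1.032)/(1.069 − 1)·100 = 53.6232
RA = 53.6232·0.8192

43.9281 %


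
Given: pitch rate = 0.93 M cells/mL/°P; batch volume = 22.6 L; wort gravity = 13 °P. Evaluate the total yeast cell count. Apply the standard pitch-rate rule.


cells (billions) = rate · V_L · °P
cells = 0.93 · 22.6 · 13

273.2340 billion cells


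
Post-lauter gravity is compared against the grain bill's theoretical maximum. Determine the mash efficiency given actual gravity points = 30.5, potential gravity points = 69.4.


efficiency = actual / potential × 100
efficiency = 30.5 / 69.4 × 100

43.9481 %


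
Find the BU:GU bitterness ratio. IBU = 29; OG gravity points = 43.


BU:GU = IBU / OG_points
BU:GU = 29 / 43

0.6744


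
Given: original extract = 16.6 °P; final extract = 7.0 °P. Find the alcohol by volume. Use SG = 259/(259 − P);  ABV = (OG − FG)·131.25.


OG = 259/(259 − 16.6) = 1.0685
FG = 259/(259 − 7.0) = 1.0278
ABV = (1.0685 − 1.0278)·131.25

5.3424 % ABV


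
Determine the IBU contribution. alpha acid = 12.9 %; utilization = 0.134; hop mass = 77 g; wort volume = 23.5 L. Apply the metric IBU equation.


IBU = (α/100)·mass·U·1000 / V
IBU = (12.9/100)·77·0.134·1000 / 23.5

56.6392 IBU


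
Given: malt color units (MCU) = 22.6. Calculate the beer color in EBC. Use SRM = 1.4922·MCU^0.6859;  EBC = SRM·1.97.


SRM = 1.4922·22.6^0.6859 = 12.6651
EBC = 12.6651·1.97

24.9503 EBC


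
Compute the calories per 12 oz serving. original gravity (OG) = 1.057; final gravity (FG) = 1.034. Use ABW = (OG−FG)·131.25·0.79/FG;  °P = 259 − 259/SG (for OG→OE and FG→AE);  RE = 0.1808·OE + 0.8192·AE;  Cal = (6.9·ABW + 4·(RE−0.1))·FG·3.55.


ABW = (1.057 − 1.034)·131.25·0.79/1.034 = 2.3064
OE = 259 − 259/1.057 = 13.9669 °P
AE = 259 − 259/1.034 = 8.5164 °P
RE = 0.1808·13.9669 + 0.8192·8.5164 = 9.5019 °P
Cal = (6.9·2.3064 + 4·(9.5019−0.1))·1.034·3.55

196.4619 kcal


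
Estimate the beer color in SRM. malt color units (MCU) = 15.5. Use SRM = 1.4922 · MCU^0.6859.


SRM = 1.4922 · 15.5^0.6859

9.7786 SRM


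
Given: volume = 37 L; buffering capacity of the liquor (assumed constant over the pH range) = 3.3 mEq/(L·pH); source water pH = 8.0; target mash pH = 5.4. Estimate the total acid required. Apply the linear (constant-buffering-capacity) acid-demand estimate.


acid = buffering capacity · (pH_source − pH_target) · V
acid = 3.3 · (8.0 − 5.4) · 37

317.4600 mEq


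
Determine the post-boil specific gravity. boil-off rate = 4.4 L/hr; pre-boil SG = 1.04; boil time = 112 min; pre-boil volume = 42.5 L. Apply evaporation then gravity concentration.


V_post = V_pre − rate·(t/60);  SG_post = 1 + (SG_pre−1)·V_pre/V_post
V_post = 42.5 − 4.4·(112/60) = 34.2867
SG_post = 1 + (1.04 − 1)·42.5/34.2867

1.0496


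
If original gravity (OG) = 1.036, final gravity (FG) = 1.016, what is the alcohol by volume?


ABV = (OG − FG) · 131.25
ABV = (1.036 − 1.016) · 131.25

2.6250 % ABV


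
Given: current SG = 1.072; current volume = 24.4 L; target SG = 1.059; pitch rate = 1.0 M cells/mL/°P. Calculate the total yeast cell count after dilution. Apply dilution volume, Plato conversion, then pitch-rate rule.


V_w = V·((SG_c−1)/(SG_t−1)−1);  °P = 259 − 259/SG_t;  cells = rate·(V+V_w)·°P
V_w = 24.4·((1.072−1)/(1.059−1)−1) = 5.3763
V_final = 24.4 + 5.3763 = 29.7763
°P = 259 − 259/1.059 = 14.4297
cells = 1.0·29.7763·14.4297

429.6612 billion cells


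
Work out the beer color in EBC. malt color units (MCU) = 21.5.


SRM = 1.4922·MCU^0.6859;  EBC = SRM·1.97
SRM = 1.4922·21.5^0.6859 = 12.2390
EBC = 12.2390·1.97

24.1109 EBC


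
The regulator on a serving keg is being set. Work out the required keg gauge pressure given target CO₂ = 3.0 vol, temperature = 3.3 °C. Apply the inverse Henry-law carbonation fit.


psi = vols/(0.01821 + 0.09011·e^(−0.04·T)) − 14.695
psi = 3.0/(0.01821 + 0.09011·e^(−0.04·3.3)) − 14.695

16.1765 psi


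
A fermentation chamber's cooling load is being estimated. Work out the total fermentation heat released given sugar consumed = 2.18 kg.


Q = m_sugar · 590 kJ/kg
Q = 2.18 · 590

1286.2000 kJ


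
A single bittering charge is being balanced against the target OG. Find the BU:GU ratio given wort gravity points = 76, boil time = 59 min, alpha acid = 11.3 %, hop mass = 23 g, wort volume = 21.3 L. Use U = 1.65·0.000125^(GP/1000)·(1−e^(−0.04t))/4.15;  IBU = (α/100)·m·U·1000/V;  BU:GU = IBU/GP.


U = 1.65·0.000125^(76/1000)·(1−e^(−0.04·59))/4.15 = 0.1819
IBU = (11.3/100)·23·0.1819·1000/21.3 = 22.1899
BU:GU = 22.1899/76

0.2920


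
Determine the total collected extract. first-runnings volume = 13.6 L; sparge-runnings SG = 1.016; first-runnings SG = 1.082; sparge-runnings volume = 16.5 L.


total = Σ (SG_i − 1)·1000·V_i
first = (1.082 − 1)·1000·13.6 = 1115.2000
sparge = (1.016 − 1)·1000·16.5 = 264.0000
total = 1115.2000 + 264.0000

1379.2000 gravity·L


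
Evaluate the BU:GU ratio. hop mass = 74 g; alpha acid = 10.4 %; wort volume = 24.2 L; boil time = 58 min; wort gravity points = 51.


U = 1.65·0.000125^(GP/1000)·(1−e^(−0.04t))/4.15;  IBU = (α/100)·m·U·1000/V;  BU:GU = IBU/GP
U = 1.65·0.000125^(51/1000)·(1−e^(−0.04·58))/4.15 = 0.2267
IBU = (10.4/100)·74·0.2267·1000/24.2 = 72.0946
BU:GU = 72.0946/51

1.4136


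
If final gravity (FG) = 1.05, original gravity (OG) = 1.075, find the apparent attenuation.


AA = (OG − FG)/(OG − 1) · 100
AA = (1.075 − 1.05)/(1.075 − 1) · 100

33.3333 %


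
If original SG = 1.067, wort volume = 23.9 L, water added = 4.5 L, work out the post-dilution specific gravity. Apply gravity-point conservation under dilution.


SG_new = 1 + (SG_old − 1)·V_old/(V_old + V_water)
pts = (1.067 − 1)·1000·23.9/(23.9 + 4.5) = 56.3838
SG_new = 1 + 56.3838/1000

1.0564


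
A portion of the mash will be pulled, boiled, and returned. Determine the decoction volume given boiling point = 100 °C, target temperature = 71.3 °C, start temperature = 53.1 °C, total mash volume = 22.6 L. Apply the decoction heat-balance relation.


V_dec = V_total·(T_target − T_start)/(T_boil − T_start)
V_dec = 22.6·(71.3 − 53.1)/(100 − 53.1)

8.7701 L


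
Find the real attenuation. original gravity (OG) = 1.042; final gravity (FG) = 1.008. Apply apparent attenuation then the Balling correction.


AA = (OG−FG)/(OG−1)·100;  RA = AA·0.8192
AA = (1.042 − 1.008)/(1.042 − 1)·100 = 80.9524
RA = 80.9524·0.8192

66.3162 %


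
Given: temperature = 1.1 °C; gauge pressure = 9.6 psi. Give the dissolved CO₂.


vols = (P + 14.695)·(0.01821 + 0.09011·e^(−0.04·T))
vols = (9.6 + 14.695)·(0.01821 + 0.09011·e^(−0.04·1.1))

2.5374 volumes


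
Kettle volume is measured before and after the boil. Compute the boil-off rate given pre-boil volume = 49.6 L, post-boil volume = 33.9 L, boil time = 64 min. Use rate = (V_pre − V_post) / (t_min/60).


rate = (49.6 − 33.9) / (64/60)

14.7188 L/hr


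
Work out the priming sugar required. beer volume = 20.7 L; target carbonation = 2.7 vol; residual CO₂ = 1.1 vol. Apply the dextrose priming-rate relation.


sugar = (target − residual)·4.0·V
sugar = (2.7 − 1.1)·4.0·20.7

132.4800 g


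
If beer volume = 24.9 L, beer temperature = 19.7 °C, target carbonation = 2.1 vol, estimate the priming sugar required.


residual = 14.695·(0.01821 + 0.09011·e^(−0.04·T));  sugar = (target − residual)·4.0·V
residual = 14.695·(0.01821 + 0.09011·e^(−0.04·19.7)) = 0.8698
sugar = (2.1 − 0.8698)·4.0·24.9

122.5314 g


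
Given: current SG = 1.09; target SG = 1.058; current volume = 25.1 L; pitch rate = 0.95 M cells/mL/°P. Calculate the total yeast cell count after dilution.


V_w = V·((SG_c−1)/(SG_t−1)−1);  °P = 259 − 259/SG_t;  cells = rate·(V+V_w)·°P
V_w = 25.1·((1.09−1)/(1.058−1)−1) = 13.8483
V_final = 25.1 + 13.8483 = 38.9483
°P = 259 − 259/1.058 = 14.1985
cells = 0.95·38.9483·14.1985

525.3563 billion cells


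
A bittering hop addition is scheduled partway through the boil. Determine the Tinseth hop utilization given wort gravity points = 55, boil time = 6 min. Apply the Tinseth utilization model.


U = 1.65·0.000125^(GP/1000) · (1 − e^(−0.04·t))/4.15
bigness = 1.65·0.000125^(55/1000) = 1.0065
boil_factor = (1 − e^(−0.04·6))/4.15 = 0.0514
U = 1.0065 · 0.0514

0.0517


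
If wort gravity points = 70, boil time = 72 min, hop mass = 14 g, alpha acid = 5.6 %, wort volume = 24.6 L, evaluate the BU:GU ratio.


U = 1.65·0.000125^(GP/1000)·(1−e^(−0.04t))/4.15;  IBU = (α/100)·m·U·1000/V;  BU:GU = IBU/GP
U = 1.65·0.000125^(70/1000)·(1−e^(−0.04·72))/4.15 = 0.2000
IBU = (5.6/100)·14·0.2000·1000/24.6 = 6.3754
BU:GU = 6.3754/70

0.0911


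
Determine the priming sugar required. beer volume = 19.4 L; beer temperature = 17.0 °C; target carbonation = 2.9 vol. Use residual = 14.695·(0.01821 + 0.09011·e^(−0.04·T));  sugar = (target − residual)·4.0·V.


residual = 14.695·(0.01821 + 0.09011·e^(−0.04·17.0)) = 0.9384
sugar = (2.9 − 0.9384)·4.0·19.4

152.2170 g


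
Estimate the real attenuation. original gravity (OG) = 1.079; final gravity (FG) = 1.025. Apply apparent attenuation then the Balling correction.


AA = (OG−FG)/(OG−1)·100;  RA = AA·0.8192
AA = (1.079 − 1.025)/(1.079 − 1)·100 = 68.3544
RA = 68.3544·0.8192

55.9959 %


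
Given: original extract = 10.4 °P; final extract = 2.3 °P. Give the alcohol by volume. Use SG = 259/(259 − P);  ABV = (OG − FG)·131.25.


OG = 259/(259 − 10.4) = 1.0418
FG = 259/(259 − 2.3) = 1.0090
ABV = (1.0418 − 1.0090)·131.25

4.3148 % ABV


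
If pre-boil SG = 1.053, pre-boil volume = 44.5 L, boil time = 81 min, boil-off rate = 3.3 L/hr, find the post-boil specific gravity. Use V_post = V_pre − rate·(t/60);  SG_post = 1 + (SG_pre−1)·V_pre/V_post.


V_post = 44.5 − 3.3·(81/60) = 40.0450
SG_post = 1 + (1.053 − 1)·44.5/40.0450

1.0589


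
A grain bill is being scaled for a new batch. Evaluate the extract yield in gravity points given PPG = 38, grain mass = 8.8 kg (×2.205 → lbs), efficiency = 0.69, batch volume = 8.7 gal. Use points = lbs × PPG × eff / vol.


lbs = 8.8 × 2.205 = 19.4040
points = 19.4040 × 38 × 0.69 / 8.7

58.4796 points


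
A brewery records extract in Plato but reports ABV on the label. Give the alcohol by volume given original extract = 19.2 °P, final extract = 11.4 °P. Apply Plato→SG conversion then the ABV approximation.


SG = 259/(259 − P);  ABV = (OG − FG)·131.25
OG = 259/(259 − 19.2) = 1.0801
FG = 259/(259 − 11.4) = 1.0460
ABV = (1.0801 − 1.0460)·131.25

4.4657 % ABV


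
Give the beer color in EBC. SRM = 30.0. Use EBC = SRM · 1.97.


EBC = 30.0 · 1.97

59.1000 EBC


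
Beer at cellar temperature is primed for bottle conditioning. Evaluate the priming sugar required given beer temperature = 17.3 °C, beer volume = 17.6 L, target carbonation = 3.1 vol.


residual = 14.695·(0.01821 + 0.09011·e^(−0.04·T));  sugar = (target − residual)·4.0·V
residual = 14.695·(0.01821 + 0.09011·e^(−0.04·17.3)) = 0.9304
sugar = (3.1 − 0.9304)·4.0·17.6

152.7371 g


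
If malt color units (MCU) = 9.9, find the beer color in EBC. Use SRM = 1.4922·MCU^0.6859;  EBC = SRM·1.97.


SRM = 1.4922·9.9^0.6859 = 7.1901
EBC = 7.1901·1.97

14.1644 EBC


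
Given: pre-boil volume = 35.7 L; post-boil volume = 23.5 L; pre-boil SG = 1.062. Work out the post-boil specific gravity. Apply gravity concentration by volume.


SG_post = 1 + (SG_pre − 1)·V_pre/V_post
pts_pre = (1.062 − 1)·1000 = 62.0000
pts_post = 62.0000·35.7/23.5 = 94.1872
SG_post = 1 + 94.1872/1000

1.0942


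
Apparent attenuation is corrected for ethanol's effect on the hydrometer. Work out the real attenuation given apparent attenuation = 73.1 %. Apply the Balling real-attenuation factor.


RA = AA · 0.8192
RA = 73.1 · 0.8192

59.8835 %


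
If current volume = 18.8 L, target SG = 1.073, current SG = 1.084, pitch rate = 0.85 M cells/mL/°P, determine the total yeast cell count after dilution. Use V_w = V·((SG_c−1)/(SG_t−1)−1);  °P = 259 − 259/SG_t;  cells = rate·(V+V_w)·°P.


V_w = 18.8·((1.084−1)/(1.073−1)−1) = 2.8329
V_final = 18.8 + 2.8329 = 21.6329
°P = 259 − 259/1.073 = 17.6207
cells = 0.85·21.6329·17.6207

324.0083 billion cells


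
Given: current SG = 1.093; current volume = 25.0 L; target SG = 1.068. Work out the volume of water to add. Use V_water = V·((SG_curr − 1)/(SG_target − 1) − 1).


V_water = 25.0·((1.093 − 1)/(1.068 − 1) − 1)

9.1912 L


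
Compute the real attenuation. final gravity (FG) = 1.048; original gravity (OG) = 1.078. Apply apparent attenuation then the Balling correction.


AA = (OG−FG)/(OG−1)·100;  RA = AA·0.8192
AA = (1.078 − 1.048)/(1.078 − 1)·100 = 38.4615
RA = 38.4615·0.8192

31.5077 %


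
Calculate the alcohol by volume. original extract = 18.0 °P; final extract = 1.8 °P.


SG = 259/(259 − P);  ABV = (OG − FG)·131.25
OG = 259/(259 − 18.0) = 1.0747
FG = 259/(259 − 1.8) = 1.0070
ABV = (1.0747 − 1.0070)·131.25

8.8844 % ABV


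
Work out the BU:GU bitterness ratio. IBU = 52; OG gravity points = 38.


BU:GU = IBU / OG_points
BU:GU = 52 / 38

1.3684


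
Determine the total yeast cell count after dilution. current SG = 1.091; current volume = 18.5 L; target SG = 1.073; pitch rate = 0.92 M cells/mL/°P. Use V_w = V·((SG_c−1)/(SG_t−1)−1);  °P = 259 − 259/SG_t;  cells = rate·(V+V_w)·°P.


V_w = 18.5·((1.091−1)/(1.073−1)−1) = 4.5616
V_final = 18.5 + 4.5616 = 23.0616
°P = 259 − 259/1.073 = 17.6207
cells = 0.92·23.0616·17.6207

373.8531 billion cells


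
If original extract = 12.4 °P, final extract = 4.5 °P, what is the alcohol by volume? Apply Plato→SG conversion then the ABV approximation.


SG = 259/(259 − P);  ABV = (OG − FG)·131.25
OG = 259/(259 − 12.4) = 1.0503
FG = 259/(259 − 4.5) = 1.0177
ABV = (1.0503 − 1.0177)·131.25

4.2790 % ABV


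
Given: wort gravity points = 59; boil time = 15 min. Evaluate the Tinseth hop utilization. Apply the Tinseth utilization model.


U = 1.65·0.000125^(GP/1000) · (1 − e^(−0.04·t))/4.15
bigness = 1.65·0.000125^(59/1000) = 0.9710
boil_factor = (1 − e^(−0.04·15))/4.15 = 0.1087
U = 0.9710 · 0.1087

0.1056


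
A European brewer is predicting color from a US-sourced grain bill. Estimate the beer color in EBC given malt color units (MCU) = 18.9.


SRM = 1.4922·MCU^0.6859;  EBC = SRM·1.97
SRM = 1.4922·18.9^0.6859 = 11.2035
EBC = 11.2035·1.97

22.0708 EBC


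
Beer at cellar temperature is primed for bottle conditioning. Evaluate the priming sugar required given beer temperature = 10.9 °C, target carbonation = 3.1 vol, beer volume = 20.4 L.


residual = 14.695·(0.01821 + 0.09011·e^(−0.04·T));  sugar = (target − residual)·4.0·V
residual = 14.695·(0.01821 + 0.09011·e^(−0.04·10.9)) = 1.1238
sugar = (3.1 − 1.1238)·4.0·20.4

161.2558 g


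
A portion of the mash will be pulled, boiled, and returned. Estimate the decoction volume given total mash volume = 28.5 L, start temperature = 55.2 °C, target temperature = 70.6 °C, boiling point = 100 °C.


V_dec = V_total·(T_target − T_start)/(T_boil − T_start)
V_dec = 28.5·(70.6 − 55.2)/(100 − 55.2)

9.7969 L


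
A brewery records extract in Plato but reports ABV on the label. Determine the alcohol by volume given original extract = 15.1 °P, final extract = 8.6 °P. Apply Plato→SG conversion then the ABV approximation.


SG = 259/(259 − P);  ABV = (OG − FG)·131.25
OG = 259/(259 − 15.1) = 1.0619
FG = 259/(259 − 8.6) = 1.0343
ABV = (1.0619 − 1.0343)·131.25

3.6180 % ABV


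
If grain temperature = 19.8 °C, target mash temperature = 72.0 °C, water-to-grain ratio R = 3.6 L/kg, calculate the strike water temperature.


T_strike = (0.41/R)·(T_mash − T_grain) + T_mash
T_strike = (0.41/3.6)·(72.0 − 19.8) + 72.0

77.9450 °C


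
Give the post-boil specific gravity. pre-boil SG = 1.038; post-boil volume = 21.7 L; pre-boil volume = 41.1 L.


SG_post = 1 + (SG_pre − 1)·V_pre/V_post
pts_pre = (1.038 − 1)·1000 = 38.0000
pts_post = 38.0000·41.1/21.7 = 71.9724
SG_post = 1 + 71.9724/1000

1.0720


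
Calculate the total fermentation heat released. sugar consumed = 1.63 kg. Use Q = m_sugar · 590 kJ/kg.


Q = 1.63 · 590

961.7000 kJ


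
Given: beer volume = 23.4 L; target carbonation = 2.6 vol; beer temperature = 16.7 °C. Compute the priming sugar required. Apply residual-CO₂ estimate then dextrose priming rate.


residual = 14.695·(0.01821 + 0.09011·e^(−0.04·T));  sugar = (target − residual)·4.0·V
residual = 14.695·(0.01821 + 0.09011·e^(−0.04·16.7)) = 0.9465
sugar = (2.6 − 0.9465)·4.0·23.4

154.7639 g


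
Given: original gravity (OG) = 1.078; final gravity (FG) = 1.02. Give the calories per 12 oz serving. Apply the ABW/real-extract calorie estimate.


ABW = (OG−FG)·131.25·0.79/FG;  °P = 259 − 259/SG (for OG→OE and FG→AE);  RE = 0.1808·OE + 0.8192·AE;  Cal = (6.9·ABW + 4·(RE−0.1))·FG·3.55
ABW = (1.078 − 1.02)·131.25·0.79/1.02 = 5.8960
OE = 259 − 259/1.078 = 18.7403 °P
AE = 259 − 259/1.02 = 5.0784 °P
RE = 0.1808·18.7403 + 0.8192·5.0784 = 7.5485 °P
Cal = (6.9·5.8960 + 4·(7.5485−0.1))·1.02·3.55

255.1938 kcal


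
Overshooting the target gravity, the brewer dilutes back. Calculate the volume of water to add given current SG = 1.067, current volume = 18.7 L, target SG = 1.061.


V_water = V·((SG_curr − 1)/(SG_target − 1) − 1)
V_water = 18.7·((1.067 − 1)/(1.061 − 1) − 1)

1.8393 L


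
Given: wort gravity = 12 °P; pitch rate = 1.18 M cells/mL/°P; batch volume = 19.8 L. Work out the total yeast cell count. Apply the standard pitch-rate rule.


cells (billions) = rate · V_L · °P
cells = 1.18 · 19.8 · 12

280.3680 billion cells


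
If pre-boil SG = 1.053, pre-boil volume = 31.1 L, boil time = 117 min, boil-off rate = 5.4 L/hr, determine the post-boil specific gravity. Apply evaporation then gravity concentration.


V_post = V_pre − rate·(t/60);  SG_post = 1 + (SG_pre−1)·V_pre/V_post
V_post = 31.1 − 5.4·(117/60) = 20.5700
SG_post = 1 + (1.053 − 1)·31.1/20.5700

1.0801


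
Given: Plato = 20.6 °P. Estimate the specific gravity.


SG = 259/(259 − P)
SG = 259/(259 − 20.6)

1.0864


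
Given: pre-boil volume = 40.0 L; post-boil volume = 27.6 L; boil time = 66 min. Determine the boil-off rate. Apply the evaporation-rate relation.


rate = (V_pre − V_post) / (t_min/60)
rate = (40.0 − 27.6) / (66/60)

11.2727 L/hr


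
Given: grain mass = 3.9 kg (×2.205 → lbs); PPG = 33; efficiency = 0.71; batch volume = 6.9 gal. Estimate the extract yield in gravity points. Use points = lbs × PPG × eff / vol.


lbs = 3.9 × 2.205 = 8.5995
points = 8.5995 × 33 × 0.71 / 6.9

29.2009 points


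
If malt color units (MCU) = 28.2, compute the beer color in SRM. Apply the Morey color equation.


SRM = 1.4922 · MCU^0.6859
SRM = 1.4922 · 28.2^0.6859

14.7419 SRM


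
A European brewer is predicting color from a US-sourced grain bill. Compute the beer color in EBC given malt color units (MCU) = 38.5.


SRM = 1.4922·MCU^0.6859;  EBC = SRM·1.97
SRM = 1.4922·38.5^0.6859 = 18.2513
EBC = 18.2513·1.97

35.9551 EBC


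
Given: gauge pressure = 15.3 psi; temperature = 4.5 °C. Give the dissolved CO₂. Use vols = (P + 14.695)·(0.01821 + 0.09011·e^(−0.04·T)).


vols = (15.3 + 14.695)·(0.01821 + 0.09011·e^(−0.04·4.5))

2.8038 volumes


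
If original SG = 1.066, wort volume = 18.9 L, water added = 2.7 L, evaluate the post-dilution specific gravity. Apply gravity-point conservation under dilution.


SG_new = 1 + (SG_old − 1)·V_old/(V_old + V_water)
pts = (1.066 − 1)·1000·18.9/(18.9 + 2.7) = 57.7500
SG_new = 1 + 57.7500/1000

1.0577


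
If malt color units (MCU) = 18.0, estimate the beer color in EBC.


SRM = 1.4922·MCU^0.6859;  EBC = SRM·1.97
SRM = 1.4922·18.0^0.6859 = 10.8347
EBC = 10.8347·1.97

21.3444 EBC


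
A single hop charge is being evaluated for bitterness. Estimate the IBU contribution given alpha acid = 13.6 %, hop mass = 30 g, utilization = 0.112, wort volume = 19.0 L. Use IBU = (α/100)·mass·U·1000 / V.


IBU = (13.6/100)·30·0.112·1000 / 19.0

24.0505 IBU


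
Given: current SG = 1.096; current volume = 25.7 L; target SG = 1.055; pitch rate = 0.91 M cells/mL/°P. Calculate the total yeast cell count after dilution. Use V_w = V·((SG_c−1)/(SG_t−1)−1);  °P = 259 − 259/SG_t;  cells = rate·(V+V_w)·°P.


V_w = 25.7·((1.096−1)/(1.055−1)−1) = 19.1582
V_final = 25.7 + 19.1582 = 44.8582
°P = 259 − 259/1.055 = 13.5024
cells = 0.91·44.8582·13.5024

551.1795 billion cells


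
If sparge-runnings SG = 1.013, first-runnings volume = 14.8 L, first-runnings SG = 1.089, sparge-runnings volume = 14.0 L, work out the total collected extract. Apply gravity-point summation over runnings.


total = Σ (SG_i − 1)·1000·V_i
first = (1.089 − 1)·1000·14.8 = 1317.2000
sparge = (1.013 − 1)·1000·14.0 = 182.0000
total = 1317.2000 + 182.0000

1499.2000 gravity·L
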